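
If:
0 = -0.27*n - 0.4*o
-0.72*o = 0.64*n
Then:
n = 0.00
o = 0.00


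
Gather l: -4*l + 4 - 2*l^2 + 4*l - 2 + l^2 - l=-l^2 - l + 2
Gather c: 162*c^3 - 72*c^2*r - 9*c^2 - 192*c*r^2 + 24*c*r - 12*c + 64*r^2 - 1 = 162*c^3 + c^2*(-72*r - 9) + c*(-192*r^2 + 24*r - 12) + 64*r^2 - 1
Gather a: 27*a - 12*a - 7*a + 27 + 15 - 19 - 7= 8*a + 16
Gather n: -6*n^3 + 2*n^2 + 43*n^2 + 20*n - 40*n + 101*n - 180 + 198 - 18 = -6*n^3 + 45*n^2 + 81*n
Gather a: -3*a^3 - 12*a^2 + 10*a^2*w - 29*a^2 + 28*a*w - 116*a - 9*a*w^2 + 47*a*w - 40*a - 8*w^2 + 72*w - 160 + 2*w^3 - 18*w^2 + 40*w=-3*a^3 + a^2*(10*w - 41) + a*(-9*w^2 + 75*w - 156) + 2*w^3 - 26*w^2 + 112*w - 160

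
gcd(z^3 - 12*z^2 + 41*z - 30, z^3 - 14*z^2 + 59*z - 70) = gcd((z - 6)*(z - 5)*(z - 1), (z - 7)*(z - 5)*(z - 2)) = z - 5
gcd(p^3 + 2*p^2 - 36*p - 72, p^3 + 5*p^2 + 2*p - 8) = p + 2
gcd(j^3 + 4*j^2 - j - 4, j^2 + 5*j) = 1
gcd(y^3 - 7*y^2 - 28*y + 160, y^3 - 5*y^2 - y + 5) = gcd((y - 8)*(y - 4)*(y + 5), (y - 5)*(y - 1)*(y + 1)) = 1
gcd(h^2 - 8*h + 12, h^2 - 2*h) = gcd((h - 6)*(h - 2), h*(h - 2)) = h - 2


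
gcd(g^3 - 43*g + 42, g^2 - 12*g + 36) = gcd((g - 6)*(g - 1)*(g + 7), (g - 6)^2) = g - 6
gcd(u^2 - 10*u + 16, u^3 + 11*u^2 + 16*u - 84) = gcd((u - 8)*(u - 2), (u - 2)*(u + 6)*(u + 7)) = u - 2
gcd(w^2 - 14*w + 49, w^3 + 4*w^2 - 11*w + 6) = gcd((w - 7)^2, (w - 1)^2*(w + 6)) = 1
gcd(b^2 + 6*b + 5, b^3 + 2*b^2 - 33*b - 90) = b + 5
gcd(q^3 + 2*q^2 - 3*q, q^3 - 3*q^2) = q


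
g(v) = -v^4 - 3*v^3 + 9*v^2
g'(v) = -4*v^3 - 9*v^2 + 18*v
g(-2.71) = 71.87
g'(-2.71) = -35.27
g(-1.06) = 12.42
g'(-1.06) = -24.43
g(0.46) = 1.57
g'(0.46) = 5.99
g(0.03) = 0.01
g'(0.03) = 0.53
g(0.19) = 0.30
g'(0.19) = 3.07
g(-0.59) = 3.63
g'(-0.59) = -12.93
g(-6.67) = -688.64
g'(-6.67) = 666.50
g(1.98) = -3.37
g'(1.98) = -30.69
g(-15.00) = -38475.00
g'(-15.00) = 11205.00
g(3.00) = -81.00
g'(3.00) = -135.00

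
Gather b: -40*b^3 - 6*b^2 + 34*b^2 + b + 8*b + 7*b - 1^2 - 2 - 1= -40*b^3 + 28*b^2 + 16*b - 4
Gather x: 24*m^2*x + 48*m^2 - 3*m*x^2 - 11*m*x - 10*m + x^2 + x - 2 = 48*m^2 - 10*m + x^2*(1 - 3*m) + x*(24*m^2 - 11*m + 1) - 2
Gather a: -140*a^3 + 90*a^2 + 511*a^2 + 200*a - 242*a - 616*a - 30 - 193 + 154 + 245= -140*a^3 + 601*a^2 - 658*a + 176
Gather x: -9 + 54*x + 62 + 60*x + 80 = 114*x + 133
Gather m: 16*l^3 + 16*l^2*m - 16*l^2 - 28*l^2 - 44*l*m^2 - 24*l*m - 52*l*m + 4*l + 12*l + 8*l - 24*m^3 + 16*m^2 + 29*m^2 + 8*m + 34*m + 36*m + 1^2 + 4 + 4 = 16*l^3 - 44*l^2 + 24*l - 24*m^3 + m^2*(45 - 44*l) + m*(16*l^2 - 76*l + 78) + 9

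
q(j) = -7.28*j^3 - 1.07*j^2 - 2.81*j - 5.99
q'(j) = -21.84*j^2 - 2.14*j - 2.81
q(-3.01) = 191.31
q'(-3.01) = -194.24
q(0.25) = -6.87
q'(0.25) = -4.71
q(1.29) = -27.02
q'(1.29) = -41.91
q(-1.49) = 19.90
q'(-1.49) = -48.11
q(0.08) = -6.23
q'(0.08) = -3.12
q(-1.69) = 30.84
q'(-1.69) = -61.57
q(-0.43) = -4.40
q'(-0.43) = -5.93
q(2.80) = -182.06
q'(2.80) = -180.03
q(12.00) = -12773.63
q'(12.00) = -3173.45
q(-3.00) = 189.37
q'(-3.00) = -192.95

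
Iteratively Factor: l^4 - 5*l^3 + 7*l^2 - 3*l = (l - 1)*(l^3 - 4*l^2 + 3*l) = l*(l - 1)*(l^2 - 4*l + 3) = l*(l - 3)*(l - 1)*(l - 1)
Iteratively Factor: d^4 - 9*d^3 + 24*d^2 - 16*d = (d - 4)*(d^3 - 5*d^2 + 4*d) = (d - 4)^2*(d^2 - d) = d*(d - 4)^2*(d - 1)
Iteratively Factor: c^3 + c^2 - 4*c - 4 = (c + 2)*(c^2 - c - 2) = (c + 1)*(c + 2)*(c - 2)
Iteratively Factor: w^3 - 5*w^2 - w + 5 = (w + 1)*(w^2 - 6*w + 5) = (w - 1)*(w + 1)*(w - 5)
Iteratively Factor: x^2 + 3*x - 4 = (x - 1)*(x + 4)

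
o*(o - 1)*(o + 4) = o^3 + 3*o^2 - 4*o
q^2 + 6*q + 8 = (q + 2)*(q + 4)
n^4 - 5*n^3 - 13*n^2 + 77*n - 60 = (n - 5)*(n - 3)*(n - 1)*(n + 4)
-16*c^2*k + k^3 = k*(-4*c + k)*(4*c + k)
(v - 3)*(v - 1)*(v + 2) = v^3 - 2*v^2 - 5*v + 6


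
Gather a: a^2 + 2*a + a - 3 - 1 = a^2 + 3*a - 4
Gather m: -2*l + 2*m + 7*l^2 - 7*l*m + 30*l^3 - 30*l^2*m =30*l^3 + 7*l^2 - 2*l + m*(-30*l^2 - 7*l + 2)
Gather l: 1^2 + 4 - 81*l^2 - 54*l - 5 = -81*l^2 - 54*l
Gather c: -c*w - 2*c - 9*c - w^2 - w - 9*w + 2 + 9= c*(-w - 11) - w^2 - 10*w + 11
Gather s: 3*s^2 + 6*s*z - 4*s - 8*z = 3*s^2 + s*(6*z - 4) - 8*z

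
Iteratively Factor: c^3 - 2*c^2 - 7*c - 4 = (c + 1)*(c^2 - 3*c - 4) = (c - 4)*(c + 1)*(c + 1)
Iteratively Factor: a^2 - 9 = (a + 3)*(a - 3)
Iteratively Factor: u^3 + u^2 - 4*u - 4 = (u + 1)*(u^2 - 4) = (u + 1)*(u + 2)*(u - 2)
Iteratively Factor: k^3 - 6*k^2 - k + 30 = (k + 2)*(k^2 - 8*k + 15) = (k - 5)*(k + 2)*(k - 3)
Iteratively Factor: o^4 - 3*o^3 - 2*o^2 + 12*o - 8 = (o - 1)*(o^3 - 2*o^2 - 4*o + 8) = (o - 2)*(o - 1)*(o^2 - 4) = (o - 2)*(o - 1)*(o + 2)*(o - 2)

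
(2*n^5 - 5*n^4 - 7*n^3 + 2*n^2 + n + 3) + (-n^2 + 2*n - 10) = 2*n^5 - 5*n^4 - 7*n^3 + n^2 + 3*n - 7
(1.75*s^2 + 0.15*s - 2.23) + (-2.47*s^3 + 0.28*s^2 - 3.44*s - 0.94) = -2.47*s^3 + 2.03*s^2 - 3.29*s - 3.17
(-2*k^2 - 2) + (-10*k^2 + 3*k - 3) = -12*k^2 + 3*k - 5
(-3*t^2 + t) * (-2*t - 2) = 6*t^3 + 4*t^2 - 2*t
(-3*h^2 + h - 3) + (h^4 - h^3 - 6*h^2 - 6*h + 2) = h^4 - h^3 - 9*h^2 - 5*h - 1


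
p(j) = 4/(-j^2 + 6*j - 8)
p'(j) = 4*(2*j - 6)/(-j^2 + 6*j - 8)^2 = 8*(j - 3)/(j^2 - 6*j + 8)^2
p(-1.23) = -0.24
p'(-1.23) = -0.12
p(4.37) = -4.56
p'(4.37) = 14.25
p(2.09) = 23.27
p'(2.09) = -246.37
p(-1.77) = -0.18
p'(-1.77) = -0.08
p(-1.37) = -0.22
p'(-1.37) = -0.11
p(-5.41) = -0.06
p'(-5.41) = -0.01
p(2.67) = 4.49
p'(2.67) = -3.32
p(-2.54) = -0.13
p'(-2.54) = -0.05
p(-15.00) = -0.01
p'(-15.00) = 0.00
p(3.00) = 4.00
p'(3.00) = 0.00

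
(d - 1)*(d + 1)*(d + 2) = d^3 + 2*d^2 - d - 2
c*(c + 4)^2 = c^3 + 8*c^2 + 16*c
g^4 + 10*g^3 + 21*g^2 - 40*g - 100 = (g - 2)*(g + 2)*(g + 5)^2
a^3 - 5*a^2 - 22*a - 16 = (a - 8)*(a + 1)*(a + 2)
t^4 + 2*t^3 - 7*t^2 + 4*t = t*(t - 1)^2*(t + 4)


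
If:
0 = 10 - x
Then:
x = 10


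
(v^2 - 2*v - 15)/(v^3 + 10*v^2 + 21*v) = (v - 5)/(v*(v + 7))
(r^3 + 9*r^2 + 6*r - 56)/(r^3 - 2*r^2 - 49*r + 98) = (r + 4)/(r - 7)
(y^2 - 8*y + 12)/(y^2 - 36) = (y - 2)/(y + 6)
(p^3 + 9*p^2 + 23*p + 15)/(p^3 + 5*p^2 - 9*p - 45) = (p + 1)/(p - 3)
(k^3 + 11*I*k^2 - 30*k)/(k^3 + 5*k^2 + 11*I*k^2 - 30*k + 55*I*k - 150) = k/(k + 5)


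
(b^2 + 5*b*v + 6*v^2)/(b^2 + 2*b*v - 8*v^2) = (b^2 + 5*b*v + 6*v^2)/(b^2 + 2*b*v - 8*v^2)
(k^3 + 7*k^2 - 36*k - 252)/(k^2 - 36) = k + 7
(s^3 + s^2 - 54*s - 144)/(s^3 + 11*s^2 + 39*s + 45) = (s^2 - 2*s - 48)/(s^2 + 8*s + 15)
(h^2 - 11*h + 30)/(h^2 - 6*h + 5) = (h - 6)/(h - 1)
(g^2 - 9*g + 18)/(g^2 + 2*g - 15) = (g - 6)/(g + 5)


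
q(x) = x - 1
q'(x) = 1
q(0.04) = -0.96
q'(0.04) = 1.00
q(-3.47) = -4.47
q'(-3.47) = 1.00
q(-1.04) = -2.04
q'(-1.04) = 1.00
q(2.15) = 1.15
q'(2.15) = 1.00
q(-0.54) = -1.54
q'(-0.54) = 1.00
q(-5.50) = -6.50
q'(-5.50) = 1.00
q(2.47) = 1.47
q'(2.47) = 1.00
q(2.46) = 1.46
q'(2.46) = 1.00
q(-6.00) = -7.00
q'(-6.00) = 1.00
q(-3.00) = -4.00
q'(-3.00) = 1.00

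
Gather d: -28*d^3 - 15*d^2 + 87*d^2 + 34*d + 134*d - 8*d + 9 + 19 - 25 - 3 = -28*d^3 + 72*d^2 + 160*d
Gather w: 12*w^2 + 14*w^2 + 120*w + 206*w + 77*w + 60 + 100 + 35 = 26*w^2 + 403*w + 195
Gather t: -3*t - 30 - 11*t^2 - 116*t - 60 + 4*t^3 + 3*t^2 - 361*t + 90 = 4*t^3 - 8*t^2 - 480*t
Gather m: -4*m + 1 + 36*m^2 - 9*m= 36*m^2 - 13*m + 1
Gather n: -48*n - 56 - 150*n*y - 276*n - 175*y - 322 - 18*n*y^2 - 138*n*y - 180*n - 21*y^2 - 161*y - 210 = n*(-18*y^2 - 288*y - 504) - 21*y^2 - 336*y - 588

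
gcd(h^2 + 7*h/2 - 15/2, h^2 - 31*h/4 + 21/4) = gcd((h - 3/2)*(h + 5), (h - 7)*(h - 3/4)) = 1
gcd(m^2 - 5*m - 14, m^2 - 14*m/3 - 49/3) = m - 7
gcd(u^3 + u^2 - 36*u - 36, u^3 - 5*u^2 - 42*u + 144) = u + 6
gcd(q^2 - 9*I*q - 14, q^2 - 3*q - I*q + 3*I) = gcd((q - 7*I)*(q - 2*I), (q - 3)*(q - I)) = 1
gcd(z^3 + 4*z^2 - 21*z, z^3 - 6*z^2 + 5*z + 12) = z - 3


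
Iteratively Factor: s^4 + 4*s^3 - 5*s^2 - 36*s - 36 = (s - 3)*(s^3 + 7*s^2 + 16*s + 12) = (s - 3)*(s + 2)*(s^2 + 5*s + 6) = (s - 3)*(s + 2)*(s + 3)*(s + 2)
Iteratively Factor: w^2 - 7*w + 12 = (w - 3)*(w - 4)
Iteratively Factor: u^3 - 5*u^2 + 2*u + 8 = (u - 2)*(u^2 - 3*u - 4) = (u - 4)*(u - 2)*(u + 1)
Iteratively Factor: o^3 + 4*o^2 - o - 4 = (o - 1)*(o^2 + 5*o + 4) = (o - 1)*(o + 1)*(o + 4)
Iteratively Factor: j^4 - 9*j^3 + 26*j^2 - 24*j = (j - 4)*(j^3 - 5*j^2 + 6*j) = (j - 4)*(j - 3)*(j^2 - 2*j) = (j - 4)*(j - 3)*(j - 2)*(j)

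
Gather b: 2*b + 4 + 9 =2*b + 13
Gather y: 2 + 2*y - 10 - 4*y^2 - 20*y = -4*y^2 - 18*y - 8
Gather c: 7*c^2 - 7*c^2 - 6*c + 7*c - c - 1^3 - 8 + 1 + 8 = 0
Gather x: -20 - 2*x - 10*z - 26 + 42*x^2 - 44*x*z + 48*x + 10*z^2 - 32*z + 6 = 42*x^2 + x*(46 - 44*z) + 10*z^2 - 42*z - 40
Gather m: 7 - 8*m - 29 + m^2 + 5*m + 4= m^2 - 3*m - 18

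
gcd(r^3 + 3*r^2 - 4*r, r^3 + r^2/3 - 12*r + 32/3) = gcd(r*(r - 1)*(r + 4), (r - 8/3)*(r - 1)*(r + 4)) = r^2 + 3*r - 4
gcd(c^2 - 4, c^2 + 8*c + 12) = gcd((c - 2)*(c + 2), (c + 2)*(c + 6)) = c + 2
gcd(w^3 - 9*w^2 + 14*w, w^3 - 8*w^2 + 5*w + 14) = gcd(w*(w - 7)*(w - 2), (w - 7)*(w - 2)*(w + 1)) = w^2 - 9*w + 14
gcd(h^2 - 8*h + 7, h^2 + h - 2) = h - 1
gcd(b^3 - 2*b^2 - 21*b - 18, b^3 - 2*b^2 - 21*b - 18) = b^3 - 2*b^2 - 21*b - 18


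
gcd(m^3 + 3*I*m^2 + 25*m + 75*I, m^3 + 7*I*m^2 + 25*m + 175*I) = m^2 + 25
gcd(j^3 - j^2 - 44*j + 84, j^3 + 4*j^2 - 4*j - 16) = j - 2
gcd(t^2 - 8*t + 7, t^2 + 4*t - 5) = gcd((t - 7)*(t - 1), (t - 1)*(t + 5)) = t - 1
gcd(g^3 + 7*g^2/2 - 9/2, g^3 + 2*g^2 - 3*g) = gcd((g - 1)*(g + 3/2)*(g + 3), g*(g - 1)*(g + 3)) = g^2 + 2*g - 3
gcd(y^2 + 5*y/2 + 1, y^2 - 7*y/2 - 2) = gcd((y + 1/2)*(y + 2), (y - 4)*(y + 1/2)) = y + 1/2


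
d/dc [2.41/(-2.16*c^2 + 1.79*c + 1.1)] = (10.4112*c - 4.3139)/(-2.16*c^2 + 1.79*c + 1.1)^2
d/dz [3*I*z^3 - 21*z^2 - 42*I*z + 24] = 9*I*z^2 - 42*z - 42*I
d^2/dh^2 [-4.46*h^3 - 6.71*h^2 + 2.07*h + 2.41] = -26.76*h - 13.42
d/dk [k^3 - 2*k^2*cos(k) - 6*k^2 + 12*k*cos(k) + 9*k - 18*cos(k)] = 2*k^2*sin(k) + 3*k^2 - 12*k*sin(k) - 4*k*cos(k) - 12*k + 18*sin(k) + 12*cos(k) + 9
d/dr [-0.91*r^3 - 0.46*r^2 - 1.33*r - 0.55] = -2.73*r^2 - 0.92*r - 1.33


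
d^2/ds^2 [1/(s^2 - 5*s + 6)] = 2*(-s^2 + 5*s + (2*s - 5)^2 - 6)/(s^2 - 5*s + 6)^3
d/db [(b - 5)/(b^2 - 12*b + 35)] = -1/(b^2 - 14*b + 49)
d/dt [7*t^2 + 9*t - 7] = 14*t + 9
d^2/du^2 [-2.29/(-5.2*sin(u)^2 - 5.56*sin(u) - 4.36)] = (-247.6864*sin(u)^4 - 198.62544*sin(u)^3 + 508.412976*sin(u)^2 + 452.764144*sin(u) + 37.746528)/(5.2*sin(u)^2 + 5.56*sin(u) + 4.36)^3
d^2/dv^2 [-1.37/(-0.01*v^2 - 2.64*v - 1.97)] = (-0.000274*v^2 - 0.072336*v + 1.37*(0.02*v + 2.64)*(0.04*v + 5.28) - 0.053978)/(0.01*v^2 + 2.64*v + 1.97)^3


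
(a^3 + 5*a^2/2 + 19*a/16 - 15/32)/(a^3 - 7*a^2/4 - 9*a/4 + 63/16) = (16*a^2 + 16*a - 5)/(2*(8*a^2 - 26*a + 21))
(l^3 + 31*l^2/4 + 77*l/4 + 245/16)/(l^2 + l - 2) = (16*l^3 + 124*l^2 + 308*l + 245)/(16*(l^2 + l - 2))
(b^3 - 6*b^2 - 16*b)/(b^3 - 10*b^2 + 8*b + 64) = b/(b - 4)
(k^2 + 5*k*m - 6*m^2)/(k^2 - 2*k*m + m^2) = (k + 6*m)/(k - m)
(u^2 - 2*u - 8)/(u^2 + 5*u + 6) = (u - 4)/(u + 3)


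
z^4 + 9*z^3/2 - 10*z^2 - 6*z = z*(z - 2)*(z + 1/2)*(z + 6)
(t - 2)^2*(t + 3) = t^3 - t^2 - 8*t + 12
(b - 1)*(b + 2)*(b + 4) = b^3 + 5*b^2 + 2*b - 8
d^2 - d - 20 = (d - 5)*(d + 4)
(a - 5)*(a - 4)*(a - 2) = a^3 - 11*a^2 + 38*a - 40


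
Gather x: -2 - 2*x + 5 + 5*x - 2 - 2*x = x + 1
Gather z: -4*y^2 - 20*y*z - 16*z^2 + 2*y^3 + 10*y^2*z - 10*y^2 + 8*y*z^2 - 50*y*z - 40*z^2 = 2*y^3 - 14*y^2 + z^2*(8*y - 56) + z*(10*y^2 - 70*y)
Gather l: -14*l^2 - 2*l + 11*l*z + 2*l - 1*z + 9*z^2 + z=-14*l^2 + 11*l*z + 9*z^2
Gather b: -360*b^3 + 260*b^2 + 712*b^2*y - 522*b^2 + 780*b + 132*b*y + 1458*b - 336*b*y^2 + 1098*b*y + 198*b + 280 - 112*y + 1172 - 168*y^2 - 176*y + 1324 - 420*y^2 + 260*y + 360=-360*b^3 + b^2*(712*y - 262) + b*(-336*y^2 + 1230*y + 2436) - 588*y^2 - 28*y + 3136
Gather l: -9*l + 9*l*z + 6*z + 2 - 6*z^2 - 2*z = l*(9*z - 9) - 6*z^2 + 4*z + 2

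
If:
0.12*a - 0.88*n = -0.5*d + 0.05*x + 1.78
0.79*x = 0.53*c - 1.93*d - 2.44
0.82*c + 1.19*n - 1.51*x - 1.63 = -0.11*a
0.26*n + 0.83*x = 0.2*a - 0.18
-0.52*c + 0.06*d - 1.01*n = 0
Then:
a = -5.67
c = 4.93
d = 0.42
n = -2.51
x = -0.80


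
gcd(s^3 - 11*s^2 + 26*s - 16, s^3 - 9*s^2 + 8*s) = s^2 - 9*s + 8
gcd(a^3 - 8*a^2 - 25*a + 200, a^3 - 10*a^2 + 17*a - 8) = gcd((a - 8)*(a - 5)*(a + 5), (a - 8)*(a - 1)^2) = a - 8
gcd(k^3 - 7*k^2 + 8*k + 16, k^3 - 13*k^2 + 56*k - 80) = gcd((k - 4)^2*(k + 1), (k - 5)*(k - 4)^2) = k^2 - 8*k + 16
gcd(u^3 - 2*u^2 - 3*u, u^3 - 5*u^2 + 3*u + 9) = u^2 - 2*u - 3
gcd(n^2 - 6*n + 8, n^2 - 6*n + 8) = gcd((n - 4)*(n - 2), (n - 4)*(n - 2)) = n^2 - 6*n + 8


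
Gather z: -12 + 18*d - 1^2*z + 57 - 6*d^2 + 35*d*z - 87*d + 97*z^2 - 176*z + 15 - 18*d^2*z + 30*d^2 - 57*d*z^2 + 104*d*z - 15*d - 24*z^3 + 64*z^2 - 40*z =24*d^2 - 84*d - 24*z^3 + z^2*(161 - 57*d) + z*(-18*d^2 + 139*d - 217) + 60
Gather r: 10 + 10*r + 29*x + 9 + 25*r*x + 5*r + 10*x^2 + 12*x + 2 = r*(25*x + 15) + 10*x^2 + 41*x + 21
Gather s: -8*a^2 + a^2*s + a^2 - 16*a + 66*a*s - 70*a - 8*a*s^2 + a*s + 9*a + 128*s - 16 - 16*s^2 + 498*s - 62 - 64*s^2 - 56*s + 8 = -7*a^2 - 77*a + s^2*(-8*a - 80) + s*(a^2 + 67*a + 570) - 70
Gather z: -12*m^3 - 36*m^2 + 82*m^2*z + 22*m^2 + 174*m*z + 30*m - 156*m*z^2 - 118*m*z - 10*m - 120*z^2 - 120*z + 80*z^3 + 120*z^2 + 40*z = -12*m^3 - 14*m^2 - 156*m*z^2 + 20*m + 80*z^3 + z*(82*m^2 + 56*m - 80)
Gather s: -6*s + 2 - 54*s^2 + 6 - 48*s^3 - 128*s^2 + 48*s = -48*s^3 - 182*s^2 + 42*s + 8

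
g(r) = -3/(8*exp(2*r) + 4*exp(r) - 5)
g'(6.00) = 0.00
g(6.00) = 0.00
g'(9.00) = 0.00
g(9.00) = 0.00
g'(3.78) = 0.00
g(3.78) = -0.00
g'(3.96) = 0.00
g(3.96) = -0.00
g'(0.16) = 0.70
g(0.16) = -0.28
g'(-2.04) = 0.13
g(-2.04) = 0.69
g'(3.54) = 0.00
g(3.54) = -0.00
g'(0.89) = 0.12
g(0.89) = -0.06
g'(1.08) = 0.08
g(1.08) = -0.04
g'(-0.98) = 2.00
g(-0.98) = 1.26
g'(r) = -3*(-16*exp(2*r) - 4*exp(r))/(8*exp(2*r) + 4*exp(r) - 5)^2 = (48*exp(r) + 12)*exp(r)/(8*exp(2*r) + 4*exp(r) - 5)^2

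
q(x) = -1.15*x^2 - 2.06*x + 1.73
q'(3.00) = -8.96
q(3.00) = -14.80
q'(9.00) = -22.76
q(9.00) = -109.96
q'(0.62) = -3.49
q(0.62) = 0.01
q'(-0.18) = -1.65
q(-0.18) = 2.06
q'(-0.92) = 0.06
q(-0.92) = 2.65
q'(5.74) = -15.26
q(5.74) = -47.98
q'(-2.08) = 2.72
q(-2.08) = 1.04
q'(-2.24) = 3.09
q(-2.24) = 0.57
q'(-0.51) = -0.89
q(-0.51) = 2.48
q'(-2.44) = 3.55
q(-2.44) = -0.09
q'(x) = -2.3*x - 2.06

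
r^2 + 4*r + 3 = (r + 1)*(r + 3)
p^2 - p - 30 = (p - 6)*(p + 5)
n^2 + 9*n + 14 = (n + 2)*(n + 7)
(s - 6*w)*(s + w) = s^2 - 5*s*w - 6*w^2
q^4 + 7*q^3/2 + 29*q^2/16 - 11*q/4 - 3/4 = (q - 3/4)*(q + 1/4)*(q + 2)^2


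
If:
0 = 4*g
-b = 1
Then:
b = -1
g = 0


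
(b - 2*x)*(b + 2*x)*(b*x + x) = b^3*x + b^2*x - 4*b*x^3 - 4*x^3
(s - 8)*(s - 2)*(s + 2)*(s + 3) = s^4 - 5*s^3 - 28*s^2 + 20*s + 96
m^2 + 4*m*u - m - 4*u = (m - 1)*(m + 4*u)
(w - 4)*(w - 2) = w^2 - 6*w + 8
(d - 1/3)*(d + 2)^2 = d^3 + 11*d^2/3 + 8*d/3 - 4/3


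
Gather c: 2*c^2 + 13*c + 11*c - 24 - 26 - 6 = 2*c^2 + 24*c - 56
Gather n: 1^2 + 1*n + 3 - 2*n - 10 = -n - 6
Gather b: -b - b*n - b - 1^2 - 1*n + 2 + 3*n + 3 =b*(-n - 2) + 2*n + 4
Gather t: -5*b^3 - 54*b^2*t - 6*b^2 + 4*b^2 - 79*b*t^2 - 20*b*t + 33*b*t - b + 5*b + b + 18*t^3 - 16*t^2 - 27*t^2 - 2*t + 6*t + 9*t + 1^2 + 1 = -5*b^3 - 2*b^2 + 5*b + 18*t^3 + t^2*(-79*b - 43) + t*(-54*b^2 + 13*b + 13) + 2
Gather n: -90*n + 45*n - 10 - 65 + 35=-45*n - 40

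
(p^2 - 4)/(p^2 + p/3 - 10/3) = 3*(p - 2)/(3*p - 5)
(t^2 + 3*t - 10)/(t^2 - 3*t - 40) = (t - 2)/(t - 8)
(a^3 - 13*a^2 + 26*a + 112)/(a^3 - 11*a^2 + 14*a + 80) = (a - 7)/(a - 5)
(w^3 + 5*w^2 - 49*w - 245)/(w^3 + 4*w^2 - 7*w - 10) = (w^2 - 49)/(w^2 - w - 2)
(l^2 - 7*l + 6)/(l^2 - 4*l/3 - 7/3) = 3*(-l^2 + 7*l - 6)/(-3*l^2 + 4*l + 7)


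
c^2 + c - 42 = (c - 6)*(c + 7)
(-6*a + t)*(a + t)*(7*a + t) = -42*a^3 - 41*a^2*t + 2*a*t^2 + t^3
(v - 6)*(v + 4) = v^2 - 2*v - 24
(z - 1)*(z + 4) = z^2 + 3*z - 4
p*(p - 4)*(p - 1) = p^3 - 5*p^2 + 4*p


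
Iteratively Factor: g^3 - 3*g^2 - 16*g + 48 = (g - 3)*(g^2 - 16) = (g - 3)*(g + 4)*(g - 4)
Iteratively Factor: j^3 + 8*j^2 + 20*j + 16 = (j + 4)*(j^2 + 4*j + 4) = (j + 2)*(j + 4)*(j + 2)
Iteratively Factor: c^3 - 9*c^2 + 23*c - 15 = (c - 3)*(c^2 - 6*c + 5) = (c - 3)*(c - 1)*(c - 5)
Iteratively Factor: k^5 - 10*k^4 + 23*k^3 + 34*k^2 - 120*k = (k - 4)*(k^4 - 6*k^3 - k^2 + 30*k) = (k - 5)*(k - 4)*(k^3 - k^2 - 6*k) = (k - 5)*(k - 4)*(k + 2)*(k^2 - 3*k) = k*(k - 5)*(k - 4)*(k + 2)*(k - 3)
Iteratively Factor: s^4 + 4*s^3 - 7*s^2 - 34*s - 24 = (s + 2)*(s^3 + 2*s^2 - 11*s - 12) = (s + 2)*(s + 4)*(s^2 - 2*s - 3) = (s + 1)*(s + 2)*(s + 4)*(s - 3)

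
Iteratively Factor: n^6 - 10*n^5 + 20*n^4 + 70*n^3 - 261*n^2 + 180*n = (n)*(n^5 - 10*n^4 + 20*n^3 + 70*n^2 - 261*n + 180) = n*(n + 3)*(n^4 - 13*n^3 + 59*n^2 - 107*n + 60) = n*(n - 5)*(n + 3)*(n^3 - 8*n^2 + 19*n - 12) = n*(n - 5)*(n - 1)*(n + 3)*(n^2 - 7*n + 12) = n*(n - 5)*(n - 4)*(n - 1)*(n + 3)*(n - 3)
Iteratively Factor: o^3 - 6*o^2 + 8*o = (o - 4)*(o^2 - 2*o) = (o - 4)*(o - 2)*(o)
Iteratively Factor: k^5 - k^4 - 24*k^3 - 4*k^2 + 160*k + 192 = (k + 2)*(k^4 - 3*k^3 - 18*k^2 + 32*k + 96) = (k - 4)*(k + 2)*(k^3 + k^2 - 14*k - 24) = (k - 4)*(k + 2)*(k + 3)*(k^2 - 2*k - 8) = (k - 4)^2*(k + 2)*(k + 3)*(k + 2)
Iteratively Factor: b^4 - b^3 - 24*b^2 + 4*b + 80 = (b + 2)*(b^3 - 3*b^2 - 18*b + 40) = (b + 2)*(b + 4)*(b^2 - 7*b + 10) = (b - 5)*(b + 2)*(b + 4)*(b - 2)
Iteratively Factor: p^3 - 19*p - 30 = (p + 2)*(p^2 - 2*p - 15) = (p + 2)*(p + 3)*(p - 5)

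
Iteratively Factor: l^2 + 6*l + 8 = (l + 2)*(l + 4)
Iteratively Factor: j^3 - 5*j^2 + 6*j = (j - 2)*(j^2 - 3*j) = j*(j - 2)*(j - 3)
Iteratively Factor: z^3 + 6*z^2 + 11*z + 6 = (z + 3)*(z^2 + 3*z + 2) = (z + 2)*(z + 3)*(z + 1)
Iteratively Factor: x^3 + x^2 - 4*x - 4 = (x + 1)*(x^2 - 4) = (x - 2)*(x + 1)*(x + 2)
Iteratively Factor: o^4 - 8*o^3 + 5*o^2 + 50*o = (o - 5)*(o^3 - 3*o^2 - 10*o) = (o - 5)^2*(o^2 + 2*o) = o*(o - 5)^2*(o + 2)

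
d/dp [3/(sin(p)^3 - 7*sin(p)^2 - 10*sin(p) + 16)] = 3*(-3*sin(p)^2 + 14*sin(p) + 10)*cos(p)/(sin(p)^3 - 7*sin(p)^2 - 10*sin(p) + 16)^2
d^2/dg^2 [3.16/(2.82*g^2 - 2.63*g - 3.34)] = (50.259168*g^2 - 46.872912*g - 3.16*(5.64*g - 2.63)*(11.28*g - 5.26) - 59.526816)/(-2.82*g^2 + 2.63*g + 3.34)^3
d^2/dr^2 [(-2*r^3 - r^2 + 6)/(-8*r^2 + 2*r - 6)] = 3*(-6*r^3 - 114*r^2 + 42*r + 25)/(64*r^6 - 48*r^5 + 156*r^4 - 73*r^3 + 117*r^2 - 27*r + 27)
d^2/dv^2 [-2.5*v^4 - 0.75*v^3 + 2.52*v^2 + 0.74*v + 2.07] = -30.0*v^2 - 4.5*v + 5.04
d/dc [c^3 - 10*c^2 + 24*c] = 3*c^2 - 20*c + 24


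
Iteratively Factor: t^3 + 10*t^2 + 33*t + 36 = (t + 3)*(t^2 + 7*t + 12) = (t + 3)*(t + 4)*(t + 3)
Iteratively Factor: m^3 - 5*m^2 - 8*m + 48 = (m + 3)*(m^2 - 8*m + 16) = (m - 4)*(m + 3)*(m - 4)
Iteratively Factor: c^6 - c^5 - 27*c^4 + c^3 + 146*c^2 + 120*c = (c + 1)*(c^5 - 2*c^4 - 25*c^3 + 26*c^2 + 120*c) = c*(c + 1)*(c^4 - 2*c^3 - 25*c^2 + 26*c + 120) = c*(c + 1)*(c + 2)*(c^3 - 4*c^2 - 17*c + 60) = c*(c + 1)*(c + 2)*(c + 4)*(c^2 - 8*c + 15) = c*(c - 3)*(c + 1)*(c + 2)*(c + 4)*(c - 5)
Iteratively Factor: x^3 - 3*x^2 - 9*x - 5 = (x - 5)*(x^2 + 2*x + 1) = (x - 5)*(x + 1)*(x + 1)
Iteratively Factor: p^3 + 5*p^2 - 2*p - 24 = (p - 2)*(p^2 + 7*p + 12) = (p - 2)*(p + 4)*(p + 3)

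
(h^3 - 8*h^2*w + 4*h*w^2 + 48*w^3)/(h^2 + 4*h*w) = (h^3 - 8*h^2*w + 4*h*w^2 + 48*w^3)/(h*(h + 4*w))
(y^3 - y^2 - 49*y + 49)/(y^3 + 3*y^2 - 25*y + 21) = (y - 7)/(y - 3)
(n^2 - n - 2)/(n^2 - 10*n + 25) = (n^2 - n - 2)/(n^2 - 10*n + 25)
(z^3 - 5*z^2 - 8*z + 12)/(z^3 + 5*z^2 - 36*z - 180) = (z^2 + z - 2)/(z^2 + 11*z + 30)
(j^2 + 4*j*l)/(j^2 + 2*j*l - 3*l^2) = j*(j + 4*l)/(j^2 + 2*j*l - 3*l^2)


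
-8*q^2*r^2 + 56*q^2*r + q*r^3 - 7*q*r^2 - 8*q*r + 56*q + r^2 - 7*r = (-8*q + r)*(r - 7)*(q*r + 1)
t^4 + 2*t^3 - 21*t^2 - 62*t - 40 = (t - 5)*(t + 1)*(t + 2)*(t + 4)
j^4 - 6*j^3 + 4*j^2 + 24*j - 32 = (j - 4)*(j - 2)^2*(j + 2)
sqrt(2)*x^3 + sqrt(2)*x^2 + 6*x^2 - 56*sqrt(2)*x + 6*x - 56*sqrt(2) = (x - 4*sqrt(2))*(x + 7*sqrt(2))*(sqrt(2)*x + sqrt(2))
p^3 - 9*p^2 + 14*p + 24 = (p - 6)*(p - 4)*(p + 1)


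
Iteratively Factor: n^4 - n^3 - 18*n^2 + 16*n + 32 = (n + 1)*(n^3 - 2*n^2 - 16*n + 32) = (n - 2)*(n + 1)*(n^2 - 16) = (n - 4)*(n - 2)*(n + 1)*(n + 4)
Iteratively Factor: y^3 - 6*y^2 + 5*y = (y)*(y^2 - 6*y + 5) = y*(y - 1)*(y - 5)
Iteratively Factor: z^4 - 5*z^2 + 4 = (z - 2)*(z^3 + 2*z^2 - z - 2) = (z - 2)*(z + 2)*(z^2 - 1) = (z - 2)*(z + 1)*(z + 2)*(z - 1)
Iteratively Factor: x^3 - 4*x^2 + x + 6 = (x - 2)*(x^2 - 2*x - 3) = (x - 3)*(x - 2)*(x + 1)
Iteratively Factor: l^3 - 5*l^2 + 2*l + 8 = (l + 1)*(l^2 - 6*l + 8) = (l - 4)*(l + 1)*(l - 2)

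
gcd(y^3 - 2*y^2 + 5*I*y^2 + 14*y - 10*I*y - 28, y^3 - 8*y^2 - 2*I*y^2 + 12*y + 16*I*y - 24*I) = y^2 + y*(-2 - 2*I) + 4*I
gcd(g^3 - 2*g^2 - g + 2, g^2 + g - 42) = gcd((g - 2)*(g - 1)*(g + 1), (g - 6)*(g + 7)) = 1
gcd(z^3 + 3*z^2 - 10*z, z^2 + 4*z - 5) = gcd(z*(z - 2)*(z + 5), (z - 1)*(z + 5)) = z + 5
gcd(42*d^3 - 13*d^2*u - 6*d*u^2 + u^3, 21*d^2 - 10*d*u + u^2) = -7*d + u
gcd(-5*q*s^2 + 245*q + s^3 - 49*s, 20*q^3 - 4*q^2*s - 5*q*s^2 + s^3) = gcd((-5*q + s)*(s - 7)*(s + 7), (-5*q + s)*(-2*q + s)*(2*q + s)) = 5*q - s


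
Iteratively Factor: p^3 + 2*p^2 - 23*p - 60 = (p + 4)*(p^2 - 2*p - 15) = (p + 3)*(p + 4)*(p - 5)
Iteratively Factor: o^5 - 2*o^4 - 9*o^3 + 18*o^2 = (o - 3)*(o^4 + o^3 - 6*o^2) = o*(o - 3)*(o^3 + o^2 - 6*o) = o^2*(o - 3)*(o^2 + o - 6) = o^2*(o - 3)*(o - 2)*(o + 3)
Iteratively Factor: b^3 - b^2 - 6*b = (b)*(b^2 - b - 6) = b*(b - 3)*(b + 2)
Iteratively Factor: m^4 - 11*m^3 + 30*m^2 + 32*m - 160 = (m - 4)*(m^3 - 7*m^2 + 2*m + 40) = (m - 5)*(m - 4)*(m^2 - 2*m - 8) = (m - 5)*(m - 4)*(m + 2)*(m - 4)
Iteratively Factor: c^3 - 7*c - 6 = (c - 3)*(c^2 + 3*c + 2) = (c - 3)*(c + 2)*(c + 1)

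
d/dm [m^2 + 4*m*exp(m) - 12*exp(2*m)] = 4*m*exp(m) + 2*m - 24*exp(2*m) + 4*exp(m)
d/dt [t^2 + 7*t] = 2*t + 7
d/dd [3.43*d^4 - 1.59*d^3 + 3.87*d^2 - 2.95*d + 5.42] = 13.72*d^3 - 4.77*d^2 + 7.74*d - 2.95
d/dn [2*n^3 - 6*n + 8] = 6*n^2 - 6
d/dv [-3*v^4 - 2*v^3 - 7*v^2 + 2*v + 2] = -12*v^3 - 6*v^2 - 14*v + 2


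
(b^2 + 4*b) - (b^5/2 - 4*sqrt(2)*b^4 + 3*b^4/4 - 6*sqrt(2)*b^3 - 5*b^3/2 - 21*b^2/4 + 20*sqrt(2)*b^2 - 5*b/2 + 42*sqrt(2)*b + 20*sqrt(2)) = -b^5/2 - 3*b^4/4 + 4*sqrt(2)*b^4 + 5*b^3/2 + 6*sqrt(2)*b^3 - 20*sqrt(2)*b^2 + 25*b^2/4 - 42*sqrt(2)*b + 13*b/2 - 20*sqrt(2)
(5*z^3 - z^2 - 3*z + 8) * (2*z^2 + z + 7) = 10*z^5 + 3*z^4 + 28*z^3 + 6*z^2 - 13*z + 56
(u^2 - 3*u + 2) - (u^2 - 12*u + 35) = 9*u - 33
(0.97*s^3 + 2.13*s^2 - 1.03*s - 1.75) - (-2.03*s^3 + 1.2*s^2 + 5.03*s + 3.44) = 3.0*s^3 + 0.93*s^2 - 6.06*s - 5.19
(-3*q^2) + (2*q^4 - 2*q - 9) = 2*q^4 - 3*q^2 - 2*q - 9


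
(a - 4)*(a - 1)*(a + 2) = a^3 - 3*a^2 - 6*a + 8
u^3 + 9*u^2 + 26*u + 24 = (u + 2)*(u + 3)*(u + 4)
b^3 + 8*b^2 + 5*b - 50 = (b - 2)*(b + 5)^2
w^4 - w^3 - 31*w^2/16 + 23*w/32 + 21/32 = (w - 7/4)*(w - 3/4)*(w + 1/2)*(w + 1)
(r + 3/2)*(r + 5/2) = r^2 + 4*r + 15/4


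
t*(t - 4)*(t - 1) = t^3 - 5*t^2 + 4*t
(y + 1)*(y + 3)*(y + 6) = y^3 + 10*y^2 + 27*y + 18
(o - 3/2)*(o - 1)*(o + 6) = o^3 + 7*o^2/2 - 27*o/2 + 9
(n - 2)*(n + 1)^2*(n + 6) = n^4 + 6*n^3 - 3*n^2 - 20*n - 12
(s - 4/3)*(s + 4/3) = s^2 - 16/9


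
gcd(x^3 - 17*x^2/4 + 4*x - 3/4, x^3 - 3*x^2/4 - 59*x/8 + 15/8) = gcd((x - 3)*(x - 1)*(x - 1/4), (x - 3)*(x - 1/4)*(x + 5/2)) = x^2 - 13*x/4 + 3/4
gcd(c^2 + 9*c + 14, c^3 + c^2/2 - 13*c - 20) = c + 2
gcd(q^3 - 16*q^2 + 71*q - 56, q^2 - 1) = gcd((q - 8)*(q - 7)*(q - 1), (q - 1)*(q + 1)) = q - 1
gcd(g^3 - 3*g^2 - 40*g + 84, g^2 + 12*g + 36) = g + 6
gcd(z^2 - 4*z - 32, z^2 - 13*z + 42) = 1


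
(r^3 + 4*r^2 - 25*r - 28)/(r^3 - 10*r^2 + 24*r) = (r^2 + 8*r + 7)/(r*(r - 6))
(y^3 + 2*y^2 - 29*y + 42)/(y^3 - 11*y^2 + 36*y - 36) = (y + 7)/(y - 6)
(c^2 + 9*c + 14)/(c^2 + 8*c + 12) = (c + 7)/(c + 6)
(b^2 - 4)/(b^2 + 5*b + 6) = (b - 2)/(b + 3)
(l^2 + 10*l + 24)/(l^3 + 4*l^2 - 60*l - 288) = (l + 4)/(l^2 - 2*l - 48)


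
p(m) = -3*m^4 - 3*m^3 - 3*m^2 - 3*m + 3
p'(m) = -12*m^3 - 9*m^2 - 6*m - 3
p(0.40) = 1.05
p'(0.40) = -7.61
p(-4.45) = -955.11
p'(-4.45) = 902.93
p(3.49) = -616.60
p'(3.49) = -643.66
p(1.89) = -71.92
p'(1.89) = -127.50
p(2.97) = -344.39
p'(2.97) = -414.58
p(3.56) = -662.92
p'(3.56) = -679.84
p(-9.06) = -18198.19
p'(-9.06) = 8236.74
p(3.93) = -952.85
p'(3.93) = -893.97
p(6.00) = -4659.00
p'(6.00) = -2955.00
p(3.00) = -357.00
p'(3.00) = -426.00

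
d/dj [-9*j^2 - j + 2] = -18*j - 1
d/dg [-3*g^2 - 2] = -6*g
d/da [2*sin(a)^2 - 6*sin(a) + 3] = 2*(2*sin(a) - 3)*cos(a)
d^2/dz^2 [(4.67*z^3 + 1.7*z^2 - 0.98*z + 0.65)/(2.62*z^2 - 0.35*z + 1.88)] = (2.1316282072803e-14*z^4 - 55.197378*z^3 - 41.90712*z^2 + 124.420116*z + 4.48325)/(17.984728*z^6 - 7.20762*z^5 + 39.678066*z^4 - 10.386635*z^3 + 28.471284*z^2 - 3.71112*z + 6.644672)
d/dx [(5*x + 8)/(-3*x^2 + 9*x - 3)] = (5*x^2 + 16*x - 29)/(3*(x^4 - 6*x^3 + 11*x^2 - 6*x + 1))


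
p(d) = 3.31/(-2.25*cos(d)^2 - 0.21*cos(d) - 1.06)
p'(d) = 3.31*(-4.5*sin(d)*cos(d) - 0.21*sin(d))/(-2.25*cos(d)^2 - 0.21*cos(d) - 1.06)^2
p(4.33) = -2.56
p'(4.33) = -2.69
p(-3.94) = -1.65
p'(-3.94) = 1.72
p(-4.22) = -2.26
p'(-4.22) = 2.61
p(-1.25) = -2.45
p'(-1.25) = 2.81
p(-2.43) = -1.51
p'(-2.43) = -1.44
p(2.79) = -1.16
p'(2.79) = 0.57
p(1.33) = -2.67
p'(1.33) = -2.69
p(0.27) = -0.99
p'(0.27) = -0.36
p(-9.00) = -1.21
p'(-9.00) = -0.71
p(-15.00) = -1.51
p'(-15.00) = -1.43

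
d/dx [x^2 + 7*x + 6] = 2*x + 7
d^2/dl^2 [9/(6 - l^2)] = 54*(-l^2 - 2)/(l^2 - 6)^3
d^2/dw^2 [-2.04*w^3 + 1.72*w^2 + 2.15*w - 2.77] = 3.44 - 12.24*w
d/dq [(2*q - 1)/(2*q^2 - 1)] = 2*(-2*q^2 + 2*q - 1)/(4*q^4 - 4*q^2 + 1)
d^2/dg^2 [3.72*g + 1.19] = 0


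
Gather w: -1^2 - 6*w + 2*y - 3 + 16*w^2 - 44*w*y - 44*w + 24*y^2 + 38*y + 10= 16*w^2 + w*(-44*y - 50) + 24*y^2 + 40*y + 6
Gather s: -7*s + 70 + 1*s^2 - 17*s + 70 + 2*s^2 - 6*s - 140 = 3*s^2 - 30*s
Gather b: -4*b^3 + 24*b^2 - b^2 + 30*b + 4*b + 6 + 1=-4*b^3 + 23*b^2 + 34*b + 7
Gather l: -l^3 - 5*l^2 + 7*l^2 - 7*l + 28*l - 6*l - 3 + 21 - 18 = -l^3 + 2*l^2 + 15*l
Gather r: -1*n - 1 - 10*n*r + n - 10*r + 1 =r*(-10*n - 10)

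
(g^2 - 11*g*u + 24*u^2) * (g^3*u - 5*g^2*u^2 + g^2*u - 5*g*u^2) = g^5*u - 16*g^4*u^2 + g^4*u + 79*g^3*u^3 - 16*g^3*u^2 - 120*g^2*u^4 + 79*g^2*u^3 - 120*g*u^4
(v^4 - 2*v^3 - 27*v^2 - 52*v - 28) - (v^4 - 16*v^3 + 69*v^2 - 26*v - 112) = 14*v^3 - 96*v^2 - 26*v + 84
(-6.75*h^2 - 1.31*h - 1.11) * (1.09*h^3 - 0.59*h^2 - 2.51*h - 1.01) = -7.3575*h^5 + 2.5546*h^4 + 16.5055*h^3 + 10.7605*h^2 + 4.1092*h + 1.1211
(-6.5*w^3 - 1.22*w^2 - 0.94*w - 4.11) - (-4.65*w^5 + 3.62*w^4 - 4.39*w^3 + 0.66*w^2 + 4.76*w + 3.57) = 4.65*w^5 - 3.62*w^4 - 2.11*w^3 - 1.88*w^2 - 5.7*w - 7.68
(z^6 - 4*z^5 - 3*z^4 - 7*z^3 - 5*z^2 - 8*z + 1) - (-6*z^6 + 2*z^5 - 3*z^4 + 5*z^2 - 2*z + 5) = 7*z^6 - 6*z^5 - 7*z^3 - 10*z^2 - 6*z - 4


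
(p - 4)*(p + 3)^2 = p^3 + 2*p^2 - 15*p - 36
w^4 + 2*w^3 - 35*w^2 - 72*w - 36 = (w - 6)*(w + 1)^2*(w + 6)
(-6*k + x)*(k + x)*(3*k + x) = -18*k^3 - 21*k^2*x - 2*k*x^2 + x^3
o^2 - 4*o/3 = o*(o - 4/3)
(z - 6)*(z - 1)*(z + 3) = z^3 - 4*z^2 - 15*z + 18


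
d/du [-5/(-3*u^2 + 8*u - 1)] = 10*(4 - 3*u)/(3*u^2 - 8*u + 1)^2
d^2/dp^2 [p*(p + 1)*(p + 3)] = 6*p + 8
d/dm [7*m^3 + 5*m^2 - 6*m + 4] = 21*m^2 + 10*m - 6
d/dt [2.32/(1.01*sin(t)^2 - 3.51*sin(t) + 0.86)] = (8.1432 - 4.6864*sin(t))*cos(t)/(1.01*sin(t)^2 - 3.51*sin(t) + 0.86)^2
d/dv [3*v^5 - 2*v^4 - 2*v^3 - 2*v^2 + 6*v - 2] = 15*v^4 - 8*v^3 - 6*v^2 - 4*v + 6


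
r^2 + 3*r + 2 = (r + 1)*(r + 2)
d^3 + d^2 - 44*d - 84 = (d - 7)*(d + 2)*(d + 6)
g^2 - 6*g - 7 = (g - 7)*(g + 1)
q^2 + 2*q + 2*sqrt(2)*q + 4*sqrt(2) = (q + 2)*(q + 2*sqrt(2))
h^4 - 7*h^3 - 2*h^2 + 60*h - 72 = (h - 6)*(h - 2)^2*(h + 3)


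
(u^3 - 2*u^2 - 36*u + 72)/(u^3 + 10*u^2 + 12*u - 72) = (u - 6)/(u + 6)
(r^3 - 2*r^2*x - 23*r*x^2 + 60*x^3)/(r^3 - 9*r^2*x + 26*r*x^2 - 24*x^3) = (-r - 5*x)/(-r + 2*x)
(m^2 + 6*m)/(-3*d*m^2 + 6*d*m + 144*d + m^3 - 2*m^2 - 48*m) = -m/(3*d*m - 24*d - m^2 + 8*m)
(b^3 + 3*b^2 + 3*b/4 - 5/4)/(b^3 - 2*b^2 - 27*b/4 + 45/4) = (2*b^2 + b - 1)/(2*b^2 - 9*b + 9)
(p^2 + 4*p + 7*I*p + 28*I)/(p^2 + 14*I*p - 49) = (p + 4)/(p + 7*I)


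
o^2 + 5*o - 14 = (o - 2)*(o + 7)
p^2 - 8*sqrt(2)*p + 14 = (p - 7*sqrt(2))*(p - sqrt(2))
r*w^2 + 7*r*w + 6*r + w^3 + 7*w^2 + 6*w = (r + w)*(w + 1)*(w + 6)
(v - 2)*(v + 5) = v^2 + 3*v - 10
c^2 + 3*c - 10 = (c - 2)*(c + 5)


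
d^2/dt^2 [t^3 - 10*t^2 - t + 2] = 6*t - 20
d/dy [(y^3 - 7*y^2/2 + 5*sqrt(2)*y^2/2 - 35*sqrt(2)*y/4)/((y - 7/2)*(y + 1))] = (y^2 + 2*y + 5*sqrt(2)/2)/(y^2 + 2*y + 1)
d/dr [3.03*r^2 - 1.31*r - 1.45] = 6.06*r - 1.31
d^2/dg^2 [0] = 0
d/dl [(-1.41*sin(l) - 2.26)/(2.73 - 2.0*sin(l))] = -8.3693*cos(l)/(2.0*sin(l) - 2.73)^2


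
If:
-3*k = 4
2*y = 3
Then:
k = -4/3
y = 3/2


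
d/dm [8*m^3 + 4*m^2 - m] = 24*m^2 + 8*m - 1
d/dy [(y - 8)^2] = 2*y - 16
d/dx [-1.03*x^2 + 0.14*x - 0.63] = 0.14 - 2.06*x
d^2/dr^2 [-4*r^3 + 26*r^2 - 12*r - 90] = 52 - 24*r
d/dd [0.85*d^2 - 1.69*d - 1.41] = 1.7*d - 1.69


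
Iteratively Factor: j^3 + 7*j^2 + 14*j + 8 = (j + 4)*(j^2 + 3*j + 2) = (j + 2)*(j + 4)*(j + 1)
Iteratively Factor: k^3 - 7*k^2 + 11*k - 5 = (k - 5)*(k^2 - 2*k + 1) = (k - 5)*(k - 1)*(k - 1)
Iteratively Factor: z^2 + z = (z)*(z + 1)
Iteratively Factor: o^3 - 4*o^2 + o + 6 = (o + 1)*(o^2 - 5*o + 6) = (o - 2)*(o + 1)*(o - 3)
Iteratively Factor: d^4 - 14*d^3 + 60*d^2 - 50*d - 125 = (d - 5)*(d^3 - 9*d^2 + 15*d + 25) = (d - 5)^2*(d^2 - 4*d - 5) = (d - 5)^3*(d + 1)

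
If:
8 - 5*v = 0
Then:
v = 8/5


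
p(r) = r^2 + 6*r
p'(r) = 2*r + 6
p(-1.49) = -6.72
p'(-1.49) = 3.02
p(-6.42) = 2.70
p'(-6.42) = -6.84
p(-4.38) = -7.10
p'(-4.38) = -2.76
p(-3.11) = -8.99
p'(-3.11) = -0.22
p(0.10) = 0.61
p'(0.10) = 6.20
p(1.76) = 13.66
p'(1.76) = 9.52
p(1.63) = 12.44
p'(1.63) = 9.26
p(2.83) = 24.99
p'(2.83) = 11.66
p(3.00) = 27.00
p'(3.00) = 12.00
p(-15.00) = 135.00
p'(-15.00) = -24.00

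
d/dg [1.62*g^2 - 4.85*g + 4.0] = 3.24*g - 4.85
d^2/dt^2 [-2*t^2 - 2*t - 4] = -4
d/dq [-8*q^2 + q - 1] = 1 - 16*q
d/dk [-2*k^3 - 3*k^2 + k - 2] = -6*k^2 - 6*k + 1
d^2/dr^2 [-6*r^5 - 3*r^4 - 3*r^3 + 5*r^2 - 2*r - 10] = -120*r^3 - 36*r^2 - 18*r + 10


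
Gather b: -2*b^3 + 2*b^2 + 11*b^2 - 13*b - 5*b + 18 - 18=-2*b^3 + 13*b^2 - 18*b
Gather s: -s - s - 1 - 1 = -2*s - 2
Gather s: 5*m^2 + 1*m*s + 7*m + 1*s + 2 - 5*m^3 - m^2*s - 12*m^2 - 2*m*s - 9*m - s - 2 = -5*m^3 - 7*m^2 - 2*m + s*(-m^2 - m)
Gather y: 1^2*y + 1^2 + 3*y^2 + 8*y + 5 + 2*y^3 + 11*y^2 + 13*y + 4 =2*y^3 + 14*y^2 + 22*y + 10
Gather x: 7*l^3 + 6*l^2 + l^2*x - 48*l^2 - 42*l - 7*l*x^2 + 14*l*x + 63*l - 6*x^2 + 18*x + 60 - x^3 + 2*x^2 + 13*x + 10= 7*l^3 - 42*l^2 + 21*l - x^3 + x^2*(-7*l - 4) + x*(l^2 + 14*l + 31) + 70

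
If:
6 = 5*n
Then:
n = 6/5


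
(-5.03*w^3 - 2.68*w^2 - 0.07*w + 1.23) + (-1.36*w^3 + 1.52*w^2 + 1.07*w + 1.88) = -6.39*w^3 - 1.16*w^2 + 1.0*w + 3.11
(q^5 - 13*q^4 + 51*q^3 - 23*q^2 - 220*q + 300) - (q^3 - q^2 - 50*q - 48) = q^5 - 13*q^4 + 50*q^3 - 22*q^2 - 170*q + 348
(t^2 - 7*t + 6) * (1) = t^2 - 7*t + 6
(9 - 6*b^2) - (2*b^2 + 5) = 4 - 8*b^2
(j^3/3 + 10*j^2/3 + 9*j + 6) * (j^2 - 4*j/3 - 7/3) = j^5/3 + 26*j^4/9 + 34*j^3/9 - 124*j^2/9 - 29*j - 14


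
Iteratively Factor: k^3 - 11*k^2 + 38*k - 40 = (k - 4)*(k^2 - 7*k + 10) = (k - 4)*(k - 2)*(k - 5)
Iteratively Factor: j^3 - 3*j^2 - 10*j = (j - 5)*(j^2 + 2*j) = (j - 5)*(j + 2)*(j)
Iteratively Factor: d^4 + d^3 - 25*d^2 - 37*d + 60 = (d + 4)*(d^3 - 3*d^2 - 13*d + 15) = (d - 1)*(d + 4)*(d^2 - 2*d - 15) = (d - 5)*(d - 1)*(d + 4)*(d + 3)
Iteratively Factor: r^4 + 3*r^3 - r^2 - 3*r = (r + 1)*(r^3 + 2*r^2 - 3*r) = r*(r + 1)*(r^2 + 2*r - 3) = r*(r + 1)*(r + 3)*(r - 1)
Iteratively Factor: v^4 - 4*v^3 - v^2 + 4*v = (v - 4)*(v^3 - v) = v*(v - 4)*(v^2 - 1) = v*(v - 4)*(v - 1)*(v + 1)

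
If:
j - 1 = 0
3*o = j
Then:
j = 1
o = 1/3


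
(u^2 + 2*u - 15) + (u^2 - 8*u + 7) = 2*u^2 - 6*u - 8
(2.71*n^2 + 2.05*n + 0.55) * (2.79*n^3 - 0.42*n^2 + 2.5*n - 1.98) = 7.5609*n^5 + 4.5813*n^4 + 7.4485*n^3 - 0.4718*n^2 - 2.684*n - 1.089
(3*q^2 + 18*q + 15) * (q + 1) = 3*q^3 + 21*q^2 + 33*q + 15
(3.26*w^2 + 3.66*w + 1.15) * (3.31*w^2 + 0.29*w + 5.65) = 10.7906*w^4 + 13.06*w^3 + 23.2869*w^2 + 21.0125*w + 6.4975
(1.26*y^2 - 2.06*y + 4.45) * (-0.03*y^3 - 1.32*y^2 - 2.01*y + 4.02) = -0.0378*y^5 - 1.6014*y^4 + 0.0531000000000001*y^3 + 3.3318*y^2 - 17.2257*y + 17.889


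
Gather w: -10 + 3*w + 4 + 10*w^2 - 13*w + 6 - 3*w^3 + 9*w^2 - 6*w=-3*w^3 + 19*w^2 - 16*w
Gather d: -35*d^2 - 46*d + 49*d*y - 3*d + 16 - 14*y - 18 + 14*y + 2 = -35*d^2 + d*(49*y - 49)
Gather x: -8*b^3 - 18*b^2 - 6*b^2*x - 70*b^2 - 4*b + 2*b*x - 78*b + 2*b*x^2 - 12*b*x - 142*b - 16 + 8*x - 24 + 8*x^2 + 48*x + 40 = -8*b^3 - 88*b^2 - 224*b + x^2*(2*b + 8) + x*(-6*b^2 - 10*b + 56)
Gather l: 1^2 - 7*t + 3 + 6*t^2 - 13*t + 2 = 6*t^2 - 20*t + 6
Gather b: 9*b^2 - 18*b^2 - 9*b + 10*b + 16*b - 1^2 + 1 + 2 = -9*b^2 + 17*b + 2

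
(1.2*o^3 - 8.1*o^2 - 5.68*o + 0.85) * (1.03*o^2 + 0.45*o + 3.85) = 1.236*o^5 - 7.803*o^4 - 4.8754*o^3 - 32.8655*o^2 - 21.4855*o + 3.2725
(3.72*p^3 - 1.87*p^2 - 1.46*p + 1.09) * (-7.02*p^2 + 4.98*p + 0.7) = -26.1144*p^5 + 31.653*p^4 + 3.5406*p^3 - 16.2316*p^2 + 4.4062*p + 0.763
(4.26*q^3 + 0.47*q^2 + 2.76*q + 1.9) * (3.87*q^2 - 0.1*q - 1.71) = 16.4862*q^5 + 1.3929*q^4 + 3.3496*q^3 + 6.2733*q^2 - 4.9096*q - 3.249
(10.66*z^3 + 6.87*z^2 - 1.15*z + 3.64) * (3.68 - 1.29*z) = -13.7514*z^4 + 30.3665*z^3 + 26.7651*z^2 - 8.9276*z + 13.3952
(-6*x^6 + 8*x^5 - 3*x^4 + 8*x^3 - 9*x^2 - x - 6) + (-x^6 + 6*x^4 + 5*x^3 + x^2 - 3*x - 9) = -7*x^6 + 8*x^5 + 3*x^4 + 13*x^3 - 8*x^2 - 4*x - 15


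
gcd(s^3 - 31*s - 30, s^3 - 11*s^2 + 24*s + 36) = s^2 - 5*s - 6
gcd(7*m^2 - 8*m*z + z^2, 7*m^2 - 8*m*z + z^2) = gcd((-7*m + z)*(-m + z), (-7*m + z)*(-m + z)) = 7*m^2 - 8*m*z + z^2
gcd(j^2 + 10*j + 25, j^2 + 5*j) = j + 5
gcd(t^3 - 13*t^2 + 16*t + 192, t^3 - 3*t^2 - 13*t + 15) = t + 3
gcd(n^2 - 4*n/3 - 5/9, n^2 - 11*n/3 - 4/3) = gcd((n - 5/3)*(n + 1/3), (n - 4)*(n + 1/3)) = n + 1/3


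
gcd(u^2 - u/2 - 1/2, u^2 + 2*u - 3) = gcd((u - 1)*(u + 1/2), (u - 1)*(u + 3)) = u - 1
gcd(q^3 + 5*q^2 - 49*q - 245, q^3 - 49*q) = q^2 - 49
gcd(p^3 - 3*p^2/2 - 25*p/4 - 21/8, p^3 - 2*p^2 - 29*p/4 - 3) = p^2 + 2*p + 3/4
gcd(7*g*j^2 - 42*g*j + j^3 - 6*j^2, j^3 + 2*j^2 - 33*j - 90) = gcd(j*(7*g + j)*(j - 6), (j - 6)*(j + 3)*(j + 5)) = j - 6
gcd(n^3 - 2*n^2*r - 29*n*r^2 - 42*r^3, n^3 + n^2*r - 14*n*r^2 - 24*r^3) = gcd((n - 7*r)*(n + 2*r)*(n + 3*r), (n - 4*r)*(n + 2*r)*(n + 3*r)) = n^2 + 5*n*r + 6*r^2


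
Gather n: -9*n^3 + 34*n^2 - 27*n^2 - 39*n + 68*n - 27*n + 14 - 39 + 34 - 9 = -9*n^3 + 7*n^2 + 2*n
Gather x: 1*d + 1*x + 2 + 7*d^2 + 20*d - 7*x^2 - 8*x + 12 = 7*d^2 + 21*d - 7*x^2 - 7*x + 14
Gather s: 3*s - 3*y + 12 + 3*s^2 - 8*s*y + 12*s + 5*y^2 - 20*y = 3*s^2 + s*(15 - 8*y) + 5*y^2 - 23*y + 12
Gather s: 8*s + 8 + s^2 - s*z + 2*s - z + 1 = s^2 + s*(10 - z) - z + 9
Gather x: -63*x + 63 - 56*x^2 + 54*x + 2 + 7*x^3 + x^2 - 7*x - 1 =7*x^3 - 55*x^2 - 16*x + 64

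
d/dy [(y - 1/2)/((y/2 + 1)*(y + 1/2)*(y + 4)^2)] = 2*(-12*y^3 - 28*y^2 + 27*y + 40)/(4*y^7 + 68*y^6 + 465*y^5 + 1632*y^4 + 3108*y^3 + 3120*y^2 + 1472*y + 256)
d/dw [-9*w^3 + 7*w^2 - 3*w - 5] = -27*w^2 + 14*w - 3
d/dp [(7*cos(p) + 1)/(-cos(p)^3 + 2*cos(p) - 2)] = (-21*cos(p) - 3*cos(2*p) - 7*cos(3*p) + 29)*sin(p)/(2*(cos(p)^3 - 2*cos(p) + 2)^2)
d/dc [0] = 0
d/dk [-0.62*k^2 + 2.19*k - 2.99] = 2.19 - 1.24*k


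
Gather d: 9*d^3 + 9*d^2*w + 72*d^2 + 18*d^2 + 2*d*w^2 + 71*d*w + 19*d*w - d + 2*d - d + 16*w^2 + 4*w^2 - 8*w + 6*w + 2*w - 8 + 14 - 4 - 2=9*d^3 + d^2*(9*w + 90) + d*(2*w^2 + 90*w) + 20*w^2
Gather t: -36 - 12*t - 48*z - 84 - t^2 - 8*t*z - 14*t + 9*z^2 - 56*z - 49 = -t^2 + t*(-8*z - 26) + 9*z^2 - 104*z - 169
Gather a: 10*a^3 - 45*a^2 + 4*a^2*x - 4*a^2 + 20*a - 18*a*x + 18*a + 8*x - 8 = 10*a^3 + a^2*(4*x - 49) + a*(38 - 18*x) + 8*x - 8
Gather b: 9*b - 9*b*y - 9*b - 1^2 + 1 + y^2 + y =-9*b*y + y^2 + y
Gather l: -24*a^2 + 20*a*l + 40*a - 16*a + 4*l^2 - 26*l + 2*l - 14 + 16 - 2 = -24*a^2 + 24*a + 4*l^2 + l*(20*a - 24)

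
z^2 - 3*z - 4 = (z - 4)*(z + 1)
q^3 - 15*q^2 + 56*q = q*(q - 8)*(q - 7)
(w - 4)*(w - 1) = w^2 - 5*w + 4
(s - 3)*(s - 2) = s^2 - 5*s + 6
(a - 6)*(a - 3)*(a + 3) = a^3 - 6*a^2 - 9*a + 54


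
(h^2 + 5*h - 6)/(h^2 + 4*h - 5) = (h + 6)/(h + 5)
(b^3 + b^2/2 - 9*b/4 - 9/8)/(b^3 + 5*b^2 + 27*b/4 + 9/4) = (b - 3/2)/(b + 3)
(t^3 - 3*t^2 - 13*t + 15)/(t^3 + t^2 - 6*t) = (t^2 - 6*t + 5)/(t*(t - 2))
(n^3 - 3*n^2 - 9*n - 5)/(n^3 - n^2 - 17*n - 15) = (n + 1)/(n + 3)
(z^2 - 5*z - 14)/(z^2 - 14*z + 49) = (z + 2)/(z - 7)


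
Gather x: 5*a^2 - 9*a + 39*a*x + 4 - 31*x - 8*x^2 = 5*a^2 - 9*a - 8*x^2 + x*(39*a - 31) + 4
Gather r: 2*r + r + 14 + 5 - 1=3*r + 18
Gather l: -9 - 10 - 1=-20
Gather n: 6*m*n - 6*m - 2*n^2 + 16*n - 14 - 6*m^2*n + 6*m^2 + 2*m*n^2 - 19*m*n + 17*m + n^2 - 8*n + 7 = 6*m^2 + 11*m + n^2*(2*m - 1) + n*(-6*m^2 - 13*m + 8) - 7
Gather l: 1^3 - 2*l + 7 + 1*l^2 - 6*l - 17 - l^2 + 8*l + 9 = 0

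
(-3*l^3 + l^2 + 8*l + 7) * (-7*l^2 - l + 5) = 21*l^5 - 4*l^4 - 72*l^3 - 52*l^2 + 33*l + 35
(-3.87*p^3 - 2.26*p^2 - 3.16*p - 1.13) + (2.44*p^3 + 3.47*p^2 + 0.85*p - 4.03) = -1.43*p^3 + 1.21*p^2 - 2.31*p - 5.16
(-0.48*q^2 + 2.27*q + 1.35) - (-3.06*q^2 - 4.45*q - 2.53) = 2.58*q^2 + 6.72*q + 3.88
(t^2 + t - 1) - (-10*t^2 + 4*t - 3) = 11*t^2 - 3*t + 2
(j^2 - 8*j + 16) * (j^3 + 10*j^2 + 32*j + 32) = j^5 + 2*j^4 - 32*j^3 - 64*j^2 + 256*j + 512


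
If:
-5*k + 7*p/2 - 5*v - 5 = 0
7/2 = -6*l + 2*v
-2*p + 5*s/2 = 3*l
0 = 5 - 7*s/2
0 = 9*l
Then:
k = -3/2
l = 0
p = 25/14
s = 10/7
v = 7/4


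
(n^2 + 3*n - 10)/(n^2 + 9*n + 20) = (n - 2)/(n + 4)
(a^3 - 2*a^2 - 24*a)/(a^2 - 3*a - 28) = a*(a - 6)/(a - 7)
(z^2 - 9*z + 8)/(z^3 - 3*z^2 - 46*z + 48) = 1/(z + 6)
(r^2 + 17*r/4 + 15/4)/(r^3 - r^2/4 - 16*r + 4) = (4*r^2 + 17*r + 15)/(4*r^3 - r^2 - 64*r + 16)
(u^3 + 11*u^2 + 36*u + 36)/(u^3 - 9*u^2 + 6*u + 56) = (u^2 + 9*u + 18)/(u^2 - 11*u + 28)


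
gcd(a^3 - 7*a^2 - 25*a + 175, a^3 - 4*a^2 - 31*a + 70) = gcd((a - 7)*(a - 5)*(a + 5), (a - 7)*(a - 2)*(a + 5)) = a^2 - 2*a - 35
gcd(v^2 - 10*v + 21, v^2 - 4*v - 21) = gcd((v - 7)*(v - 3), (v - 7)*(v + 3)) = v - 7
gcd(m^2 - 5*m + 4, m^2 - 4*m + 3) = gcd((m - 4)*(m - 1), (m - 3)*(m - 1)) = m - 1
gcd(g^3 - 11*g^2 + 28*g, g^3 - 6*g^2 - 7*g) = g^2 - 7*g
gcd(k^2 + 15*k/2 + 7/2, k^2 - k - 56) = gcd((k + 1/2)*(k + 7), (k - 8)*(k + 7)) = k + 7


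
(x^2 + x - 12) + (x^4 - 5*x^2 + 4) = x^4 - 4*x^2 + x - 8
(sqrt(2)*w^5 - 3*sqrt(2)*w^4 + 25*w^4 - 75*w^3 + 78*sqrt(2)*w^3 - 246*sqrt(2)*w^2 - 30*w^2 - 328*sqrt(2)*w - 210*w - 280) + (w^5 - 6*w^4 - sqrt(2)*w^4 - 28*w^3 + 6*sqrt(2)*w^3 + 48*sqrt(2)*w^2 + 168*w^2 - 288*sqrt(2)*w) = w^5 + sqrt(2)*w^5 - 4*sqrt(2)*w^4 + 19*w^4 - 103*w^3 + 84*sqrt(2)*w^3 - 198*sqrt(2)*w^2 + 138*w^2 - 616*sqrt(2)*w - 210*w - 280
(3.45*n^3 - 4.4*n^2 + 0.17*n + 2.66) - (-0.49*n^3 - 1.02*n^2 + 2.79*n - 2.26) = 3.94*n^3 - 3.38*n^2 - 2.62*n + 4.92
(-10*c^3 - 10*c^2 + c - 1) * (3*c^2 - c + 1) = -30*c^5 - 20*c^4 + 3*c^3 - 14*c^2 + 2*c - 1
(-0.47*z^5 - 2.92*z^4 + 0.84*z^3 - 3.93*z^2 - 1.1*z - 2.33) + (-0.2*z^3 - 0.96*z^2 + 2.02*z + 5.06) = -0.47*z^5 - 2.92*z^4 + 0.64*z^3 - 4.89*z^2 + 0.92*z + 2.73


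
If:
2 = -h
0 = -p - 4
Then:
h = -2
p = -4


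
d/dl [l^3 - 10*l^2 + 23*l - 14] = 3*l^2 - 20*l + 23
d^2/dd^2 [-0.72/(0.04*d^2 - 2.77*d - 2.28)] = (-0.002304*d^2 + 0.159552*d + 0.72*(0.08*d - 2.77)*(0.16*d - 5.54) + 0.131328)/(-0.04*d^2 + 2.77*d + 2.28)^3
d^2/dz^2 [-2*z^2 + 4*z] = -4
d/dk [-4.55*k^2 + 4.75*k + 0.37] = 4.75 - 9.1*k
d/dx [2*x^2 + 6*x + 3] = 4*x + 6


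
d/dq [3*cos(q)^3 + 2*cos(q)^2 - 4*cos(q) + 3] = (-9*cos(q)^2 - 4*cos(q) + 4)*sin(q)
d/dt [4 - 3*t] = -3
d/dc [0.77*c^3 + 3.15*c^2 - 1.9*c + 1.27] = 2.31*c^2 + 6.3*c - 1.9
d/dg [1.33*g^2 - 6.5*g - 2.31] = 2.66*g - 6.5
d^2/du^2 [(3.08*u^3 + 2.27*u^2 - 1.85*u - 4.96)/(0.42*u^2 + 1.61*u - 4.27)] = (8.88178419700125e-16*u^5 + 23.292052*u^3 - 107.868012*u^2 + 296.91354*u + 13.836816)/(0.074088*u^6 + 0.852012*u^5 + 1.006362*u^4 - 13.150963*u^3 - 10.231347*u^2 + 88.064907*u - 77.854483)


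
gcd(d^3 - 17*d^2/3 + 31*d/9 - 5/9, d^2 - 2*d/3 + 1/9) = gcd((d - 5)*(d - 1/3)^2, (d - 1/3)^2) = d^2 - 2*d/3 + 1/9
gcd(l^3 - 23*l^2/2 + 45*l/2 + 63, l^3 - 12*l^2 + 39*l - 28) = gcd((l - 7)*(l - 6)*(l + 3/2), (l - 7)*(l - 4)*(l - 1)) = l - 7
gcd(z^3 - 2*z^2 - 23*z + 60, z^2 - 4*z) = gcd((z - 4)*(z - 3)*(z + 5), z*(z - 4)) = z - 4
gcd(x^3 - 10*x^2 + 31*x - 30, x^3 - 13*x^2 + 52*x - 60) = x^2 - 7*x + 10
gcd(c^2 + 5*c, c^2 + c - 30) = 1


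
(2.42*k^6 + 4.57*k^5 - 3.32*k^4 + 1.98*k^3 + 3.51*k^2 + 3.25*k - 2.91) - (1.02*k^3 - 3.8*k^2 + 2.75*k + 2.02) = 2.42*k^6 + 4.57*k^5 - 3.32*k^4 + 0.96*k^3 + 7.31*k^2 + 0.5*k - 4.93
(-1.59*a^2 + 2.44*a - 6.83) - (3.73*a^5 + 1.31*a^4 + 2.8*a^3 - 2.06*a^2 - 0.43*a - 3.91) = -3.73*a^5 - 1.31*a^4 - 2.8*a^3 + 0.47*a^2 + 2.87*a - 2.92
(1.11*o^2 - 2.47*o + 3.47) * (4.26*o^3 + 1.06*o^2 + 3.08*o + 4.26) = 4.7286*o^5 - 9.3456*o^4 + 15.5828*o^3 + 0.7992*o^2 + 0.165400000000002*o + 14.7822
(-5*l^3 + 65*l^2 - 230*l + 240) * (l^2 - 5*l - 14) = -5*l^5 + 90*l^4 - 485*l^3 + 480*l^2 + 2020*l - 3360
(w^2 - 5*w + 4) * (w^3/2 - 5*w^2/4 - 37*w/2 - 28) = w^5/2 - 15*w^4/4 - 41*w^3/4 + 119*w^2/2 + 66*w - 112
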